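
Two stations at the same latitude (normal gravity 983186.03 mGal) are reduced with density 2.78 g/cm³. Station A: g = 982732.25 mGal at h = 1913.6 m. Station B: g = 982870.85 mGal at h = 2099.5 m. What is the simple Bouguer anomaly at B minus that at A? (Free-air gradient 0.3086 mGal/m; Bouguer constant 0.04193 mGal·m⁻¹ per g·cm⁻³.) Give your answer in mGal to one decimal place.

Δg_SB(A) = 982732.25 − 983186.03 + 0.3086×1913.6 − 0.04193×2.78×1913.6 = -86.30 mGal
Δg_SB(B) = 982870.85 − 983186.03 + 0.3086×2099.5 − 0.04193×2.78×2099.5 = 88.00 mGal
Difference = 88.00 − (-86.30) = 174.30 mGal

174.3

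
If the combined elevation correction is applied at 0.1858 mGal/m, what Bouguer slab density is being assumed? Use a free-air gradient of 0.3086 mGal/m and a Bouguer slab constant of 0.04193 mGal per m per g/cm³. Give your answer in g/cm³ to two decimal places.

0.1858 = 0.3086 − 0.04193 × ρ
ρ = (0.3086 − 0.1858) / 0.04193 = 2.93 g/cm³

2.93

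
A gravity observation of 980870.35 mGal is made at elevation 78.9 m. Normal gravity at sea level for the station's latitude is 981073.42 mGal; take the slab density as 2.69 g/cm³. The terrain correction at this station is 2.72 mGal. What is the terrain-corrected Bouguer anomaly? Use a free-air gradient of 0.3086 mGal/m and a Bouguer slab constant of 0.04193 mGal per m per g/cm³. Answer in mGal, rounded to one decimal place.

Free-air correction = 0.3086 × 78.9 = 24.35 mGal
Free-air anomaly = 980870.35 − 981073.42 + (24.35) = -178.72 mGal
Bouguer slab correction = 0.04193 × 2.69 × 78.9 = 8.90 mGal
Simple Bouguer anomaly = -178.72 − (8.90) = -187.62 mGal
Complete Bouguer anomaly = -187.62 + 2.72 = -184.90 mGal

-184.9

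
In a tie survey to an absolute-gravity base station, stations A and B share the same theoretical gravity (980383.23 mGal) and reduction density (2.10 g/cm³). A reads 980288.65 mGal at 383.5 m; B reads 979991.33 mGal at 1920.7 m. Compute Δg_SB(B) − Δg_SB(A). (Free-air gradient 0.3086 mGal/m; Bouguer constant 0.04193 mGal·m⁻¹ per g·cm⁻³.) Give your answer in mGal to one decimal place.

41.7

Δg_SB(A) = 980288.65 − 980383.23 + 0.3086×383.5 − 0.04193×2.10×383.5 = -10.00 mGal
Δg_SB(B) = 979991.33 − 980383.23 + 0.3086×1920.7 − 0.04193×2.10×1920.7 = 31.70 mGal
Difference = 31.70 − (-10.00) = 41.70 mGal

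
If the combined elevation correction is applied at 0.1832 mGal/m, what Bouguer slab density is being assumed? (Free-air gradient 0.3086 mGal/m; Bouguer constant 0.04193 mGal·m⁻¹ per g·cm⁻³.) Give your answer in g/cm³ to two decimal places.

0.1832 = 0.3086 − 0.04193 × ρ
ρ = (0.3086 − 0.1832) / 0.04193 = 2.99 g/cm³

2.99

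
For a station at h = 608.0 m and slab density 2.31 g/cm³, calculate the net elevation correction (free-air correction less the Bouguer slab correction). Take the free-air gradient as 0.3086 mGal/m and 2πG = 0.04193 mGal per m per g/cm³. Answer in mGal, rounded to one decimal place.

128.7

Combined gradient = 0.3086 − 0.04193 × 2.31 = 0.2117417 mGal/m
Combined elevation correction = 0.2117417 × 608.0 = 128.7 mGal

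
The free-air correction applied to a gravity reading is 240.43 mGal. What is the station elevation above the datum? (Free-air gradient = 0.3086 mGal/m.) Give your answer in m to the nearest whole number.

779

h = 240.43 / 0.3086 = 779.10 m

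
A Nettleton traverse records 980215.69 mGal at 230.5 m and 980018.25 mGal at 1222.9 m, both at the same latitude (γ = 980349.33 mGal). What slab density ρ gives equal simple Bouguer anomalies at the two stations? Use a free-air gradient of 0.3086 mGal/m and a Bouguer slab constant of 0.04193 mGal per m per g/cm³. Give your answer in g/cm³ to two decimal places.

Δg_obs = 980018.25 − 980215.69 = -197.44 mGal over Δh = 1222.9 − 230.5 = 992.4 m
Equal Bouguer anomalies ⇒ Δg_obs + (0.3086 − 0.04193ρ)·Δh = 0
0.3086 − 0.04193ρ = −Δg_obs/Δh = 0.19895
ρ = (0.3086 − 0.19895) / 0.04193 = 2.62 g/cm³

2.62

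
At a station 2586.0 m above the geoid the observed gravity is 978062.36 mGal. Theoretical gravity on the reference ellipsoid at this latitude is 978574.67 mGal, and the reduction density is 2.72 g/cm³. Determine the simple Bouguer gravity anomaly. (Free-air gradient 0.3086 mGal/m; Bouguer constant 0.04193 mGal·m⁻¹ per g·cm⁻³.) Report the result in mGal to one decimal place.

Free-air correction = 0.3086 × 2586.0 = 798.04 mGal
Free-air anomaly = 978062.36 − 978574.67 + (798.04) = 285.73 mGal
Bouguer slab correction = 0.04193 × 2.72 × 2586.0 = 294.93 mGal
Simple Bouguer anomaly = 285.73 − (294.93) = -9.20 mGal

-9.2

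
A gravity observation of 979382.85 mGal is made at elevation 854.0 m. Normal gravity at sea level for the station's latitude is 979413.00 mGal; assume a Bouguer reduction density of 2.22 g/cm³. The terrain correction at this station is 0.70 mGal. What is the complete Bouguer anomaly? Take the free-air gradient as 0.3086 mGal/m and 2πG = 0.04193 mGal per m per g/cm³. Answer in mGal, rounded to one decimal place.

154.6

Free-air correction = 0.3086 × 854.0 = 263.54 mGal
Free-air anomaly = 979382.85 − 979413.00 + (263.54) = 233.39 mGal
Bouguer slab correction = 0.04193 × 2.22 × 854.0 = 79.49 mGal
Simple Bouguer anomaly = 233.39 − (79.49) = 153.90 mGal
Complete Bouguer anomaly = 153.90 + 0.70 = 154.60 mGal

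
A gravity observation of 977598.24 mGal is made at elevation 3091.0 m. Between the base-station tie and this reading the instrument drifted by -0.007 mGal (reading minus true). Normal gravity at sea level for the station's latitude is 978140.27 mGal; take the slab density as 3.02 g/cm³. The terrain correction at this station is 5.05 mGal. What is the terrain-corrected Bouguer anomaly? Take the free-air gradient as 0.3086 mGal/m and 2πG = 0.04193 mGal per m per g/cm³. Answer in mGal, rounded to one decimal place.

Drift-corrected reading = 977598.24 − (-0.007) = 977598.247 mGal
Free-air correction = 0.3086 × 3091.0 = 953.88 mGal
Free-air anomaly = 977598.247 − 978140.27 + (953.88) = 411.857 mGal
Bouguer slab correction = 0.04193 × 3.02 × 3091.0 = 391.41 mGal
Simple Bouguer anomaly = 411.857 − (391.41) = 20.447 mGal
Complete Bouguer anomaly = 20.447 + 5.05 = 25.497 mGal

25.5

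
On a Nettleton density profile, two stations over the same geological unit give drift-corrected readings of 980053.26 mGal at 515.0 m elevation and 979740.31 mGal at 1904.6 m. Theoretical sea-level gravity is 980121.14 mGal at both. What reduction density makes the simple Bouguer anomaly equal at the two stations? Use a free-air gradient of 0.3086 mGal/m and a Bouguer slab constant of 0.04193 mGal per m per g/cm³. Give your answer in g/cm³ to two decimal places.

Δg_obs = 979740.31 − 980053.26 = -312.95 mGal over Δh = 1904.6 − 515.0 = 1389.6 m
Equal Bouguer anomalies ⇒ Δg_obs + (0.3086 − 0.04193ρ)·Δh = 0
0.3086 − 0.04193ρ = −Δg_obs/Δh = 0.22521
ρ = (0.3086 − 0.22521) / 0.04193 = 1.99 g/cm³

1.99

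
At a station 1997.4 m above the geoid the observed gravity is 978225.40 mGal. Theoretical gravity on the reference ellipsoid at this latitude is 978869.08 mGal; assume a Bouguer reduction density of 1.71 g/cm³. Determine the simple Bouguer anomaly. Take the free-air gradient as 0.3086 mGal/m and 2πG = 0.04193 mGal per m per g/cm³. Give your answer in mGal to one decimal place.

Free-air correction = 0.3086 × 1997.4 = 616.40 mGal
Free-air anomaly = 978225.40 − 978869.08 + (616.40) = -27.28 mGal
Bouguer slab correction = 0.04193 × 1.71 × 1997.4 = 143.21 mGal
Simple Bouguer anomaly = -27.28 − (143.21) = -170.49 mGal

-170.5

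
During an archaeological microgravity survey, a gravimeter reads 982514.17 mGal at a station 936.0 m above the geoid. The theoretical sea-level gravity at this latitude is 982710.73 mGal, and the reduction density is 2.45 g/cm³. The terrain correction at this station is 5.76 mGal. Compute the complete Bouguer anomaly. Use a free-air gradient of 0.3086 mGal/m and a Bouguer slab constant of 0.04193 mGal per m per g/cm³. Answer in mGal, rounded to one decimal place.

Free-air correction = 0.3086 × 936.0 = 288.85 mGal
Free-air anomaly = 982514.17 − 982710.73 + (288.85) = 92.29 mGal
Bouguer slab correction = 0.04193 × 2.45 × 936.0 = 96.15 mGal
Simple Bouguer anomaly = 92.29 − (96.15) = -3.86 mGal
Complete Bouguer anomaly = -3.86 + 5.76 = 1.90 mGal

1.9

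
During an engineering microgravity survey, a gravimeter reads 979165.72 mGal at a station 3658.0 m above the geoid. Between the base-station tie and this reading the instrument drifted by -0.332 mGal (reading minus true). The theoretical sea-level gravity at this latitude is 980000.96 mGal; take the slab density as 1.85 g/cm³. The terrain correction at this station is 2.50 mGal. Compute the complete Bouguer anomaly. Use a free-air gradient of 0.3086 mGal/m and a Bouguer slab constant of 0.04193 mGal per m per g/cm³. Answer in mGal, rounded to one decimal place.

Drift-corrected reading = 979165.72 − (-0.332) = 979166.052 mGal
Free-air correction = 0.3086 × 3658.0 = 1128.86 mGal
Free-air anomaly = 979166.052 − 980000.96 + (1128.86) = 293.952 mGal
Bouguer slab correction = 0.04193 × 1.85 × 3658.0 = 283.75 mGal
Simple Bouguer anomaly = 293.952 − (283.75) = 10.202 mGal
Complete Bouguer anomaly = 10.202 + 2.50 = 12.702 mGal

12.7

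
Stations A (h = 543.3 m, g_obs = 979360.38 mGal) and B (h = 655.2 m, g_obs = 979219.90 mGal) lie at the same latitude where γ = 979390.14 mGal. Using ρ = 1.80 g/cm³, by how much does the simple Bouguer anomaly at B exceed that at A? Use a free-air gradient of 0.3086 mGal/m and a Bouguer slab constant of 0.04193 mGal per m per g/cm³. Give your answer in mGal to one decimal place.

Δg_SB(A) = 979360.38 − 979390.14 + 0.3086×543.3 − 0.04193×1.80×543.3 = 96.90 mGal
Δg_SB(B) = 979219.90 − 979390.14 + 0.3086×655.2 − 0.04193×1.80×655.2 = -17.50 mGal
Difference = -17.50 − (96.90) = -114.40 mGal

-114.4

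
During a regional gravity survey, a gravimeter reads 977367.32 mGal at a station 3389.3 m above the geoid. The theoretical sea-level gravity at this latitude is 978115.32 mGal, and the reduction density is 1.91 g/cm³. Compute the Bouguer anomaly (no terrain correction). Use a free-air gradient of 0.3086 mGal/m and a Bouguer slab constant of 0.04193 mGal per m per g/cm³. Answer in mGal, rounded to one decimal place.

26.5

Free-air correction = 0.3086 × 3389.3 = 1045.94 mGal
Free-air anomaly = 977367.32 − 978115.32 + (1045.94) = 297.94 mGal
Bouguer slab correction = 0.04193 × 1.91 × 3389.3 = 271.44 mGal
Simple Bouguer anomaly = 297.94 − (271.44) = 26.50 mGal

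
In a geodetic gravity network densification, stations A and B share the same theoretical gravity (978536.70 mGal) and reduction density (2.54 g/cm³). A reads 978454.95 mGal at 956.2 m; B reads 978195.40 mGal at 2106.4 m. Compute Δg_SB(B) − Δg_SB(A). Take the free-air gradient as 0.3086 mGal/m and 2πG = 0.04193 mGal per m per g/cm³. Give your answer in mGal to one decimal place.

-27.1

Δg_SB(A) = 978454.95 − 978536.70 + 0.3086×956.2 − 0.04193×2.54×956.2 = 111.50 mGal
Δg_SB(B) = 978195.40 − 978536.70 + 0.3086×2106.4 − 0.04193×2.54×2106.4 = 84.40 mGal
Difference = 84.40 − (111.50) = -27.10 mGal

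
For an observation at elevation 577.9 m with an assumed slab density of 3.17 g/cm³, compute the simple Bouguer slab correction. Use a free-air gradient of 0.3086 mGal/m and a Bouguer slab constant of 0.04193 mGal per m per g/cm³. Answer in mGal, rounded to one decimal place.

Bouguer slab correction = 0.04193 × 3.17 × 577.9 = 76.8 mGal

76.8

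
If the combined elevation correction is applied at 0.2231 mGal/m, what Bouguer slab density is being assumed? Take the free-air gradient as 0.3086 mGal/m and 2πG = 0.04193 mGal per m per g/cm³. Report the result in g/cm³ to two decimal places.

0.2231 = 0.3086 − 0.04193 × ρ
ρ = (0.3086 − 0.2231) / 0.04193 = 2.04 g/cm³

2.04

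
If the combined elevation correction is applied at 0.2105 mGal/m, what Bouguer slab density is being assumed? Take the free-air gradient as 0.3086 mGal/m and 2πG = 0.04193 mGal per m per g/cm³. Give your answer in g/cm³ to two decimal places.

2.34

0.2105 = 0.3086 − 0.04193 × ρ
ρ = (0.3086 − 0.2105) / 0.04193 = 2.34 g/cm³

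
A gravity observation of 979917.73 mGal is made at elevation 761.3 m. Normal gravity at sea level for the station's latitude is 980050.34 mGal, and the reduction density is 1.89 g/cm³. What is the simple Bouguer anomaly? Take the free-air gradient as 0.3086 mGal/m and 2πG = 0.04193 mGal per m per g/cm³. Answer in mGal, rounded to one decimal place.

42.0

Free-air correction = 0.3086 × 761.3 = 234.94 mGal
Free-air anomaly = 979917.73 − 980050.34 + (234.94) = 102.33 mGal
Bouguer slab correction = 0.04193 × 1.89 × 761.3 = 60.33 mGal
Simple Bouguer anomaly = 102.33 − (60.33) = 42.00 mGal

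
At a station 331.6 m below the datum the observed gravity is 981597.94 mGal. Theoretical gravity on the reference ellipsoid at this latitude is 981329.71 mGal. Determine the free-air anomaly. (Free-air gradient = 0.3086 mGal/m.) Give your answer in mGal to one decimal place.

Free-air correction = 0.3086 × -331.6 = -102.33 mGal
Free-air anomaly = 981597.94 − 981329.71 + (-102.33) = 165.90 mGal

165.9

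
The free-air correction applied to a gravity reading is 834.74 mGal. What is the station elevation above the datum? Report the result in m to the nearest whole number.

2705

h = 834.74 / 0.3086 = 2704.93 m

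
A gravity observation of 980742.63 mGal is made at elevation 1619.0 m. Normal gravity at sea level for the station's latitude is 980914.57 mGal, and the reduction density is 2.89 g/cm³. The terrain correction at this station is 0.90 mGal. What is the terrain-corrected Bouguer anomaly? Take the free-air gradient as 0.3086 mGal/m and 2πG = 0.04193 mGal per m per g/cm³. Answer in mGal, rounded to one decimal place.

Free-air correction = 0.3086 × 1619.0 = 499.62 mGal
Free-air anomaly = 980742.63 − 980914.57 + (499.62) = 327.68 mGal
Bouguer slab correction = 0.04193 × 2.89 × 1619.0 = 196.19 mGal
Simple Bouguer anomaly = 327.68 − (196.19) = 131.49 mGal
Complete Bouguer anomaly = 131.49 + 0.90 = 132.39 mGal

132.4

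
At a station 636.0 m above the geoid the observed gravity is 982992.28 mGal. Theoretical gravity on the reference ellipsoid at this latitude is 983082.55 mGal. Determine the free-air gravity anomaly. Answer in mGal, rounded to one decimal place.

106.0

Free-air correction = 0.3086 × 636.0 = 196.27 mGal
Free-air anomaly = 982992.28 − 983082.55 + (196.27) = 106.00 mGal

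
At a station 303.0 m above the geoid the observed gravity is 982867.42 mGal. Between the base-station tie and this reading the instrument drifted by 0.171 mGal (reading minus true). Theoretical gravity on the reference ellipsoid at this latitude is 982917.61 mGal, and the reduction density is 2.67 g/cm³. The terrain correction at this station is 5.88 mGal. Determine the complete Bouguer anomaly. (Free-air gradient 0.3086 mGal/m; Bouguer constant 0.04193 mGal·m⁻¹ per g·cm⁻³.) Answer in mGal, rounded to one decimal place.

15.1

Drift-corrected reading = 982867.42 − (0.171) = 982867.249 mGal
Free-air correction = 0.3086 × 303.0 = 93.51 mGal
Free-air anomaly = 982867.249 − 982917.61 + (93.51) = 43.149 mGal
Bouguer slab correction = 0.04193 × 2.67 × 303.0 = 33.92 mGal
Simple Bouguer anomaly = 43.149 − (33.92) = 9.229 mGal
Complete Bouguer anomaly = 9.229 + 5.88 = 15.109 mGal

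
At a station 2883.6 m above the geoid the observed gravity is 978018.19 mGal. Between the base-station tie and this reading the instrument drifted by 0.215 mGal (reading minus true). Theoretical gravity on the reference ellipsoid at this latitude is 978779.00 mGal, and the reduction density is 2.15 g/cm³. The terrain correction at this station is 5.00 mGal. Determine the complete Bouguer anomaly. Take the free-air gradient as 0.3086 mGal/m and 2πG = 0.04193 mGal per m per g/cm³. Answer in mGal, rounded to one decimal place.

-126.1

Drift-corrected reading = 978018.19 − (0.215) = 978017.975 mGal
Free-air correction = 0.3086 × 2883.6 = 889.88 mGal
Free-air anomaly = 978017.975 − 978779.00 + (889.88) = 128.855 mGal
Bouguer slab correction = 0.04193 × 2.15 × 2883.6 = 259.96 mGal
Simple Bouguer anomaly = 128.855 − (259.96) = -131.105 mGal
Complete Bouguer anomaly = -131.105 + 5.00 = -126.105 mGal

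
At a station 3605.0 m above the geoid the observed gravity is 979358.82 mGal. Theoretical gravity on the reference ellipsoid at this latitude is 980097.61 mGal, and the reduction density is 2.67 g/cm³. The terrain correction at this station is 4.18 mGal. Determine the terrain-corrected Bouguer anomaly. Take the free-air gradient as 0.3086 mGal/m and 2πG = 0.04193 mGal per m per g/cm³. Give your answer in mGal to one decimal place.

-25.7

Free-air correction = 0.3086 × 3605.0 = 1112.50 mGal
Free-air anomaly = 979358.82 − 980097.61 + (1112.50) = 373.71 mGal
Bouguer slab correction = 0.04193 × 2.67 × 3605.0 = 403.59 mGal
Simple Bouguer anomaly = 373.71 − (403.59) = -29.88 mGal
Complete Bouguer anomaly = -29.88 + 4.18 = -25.70 mGal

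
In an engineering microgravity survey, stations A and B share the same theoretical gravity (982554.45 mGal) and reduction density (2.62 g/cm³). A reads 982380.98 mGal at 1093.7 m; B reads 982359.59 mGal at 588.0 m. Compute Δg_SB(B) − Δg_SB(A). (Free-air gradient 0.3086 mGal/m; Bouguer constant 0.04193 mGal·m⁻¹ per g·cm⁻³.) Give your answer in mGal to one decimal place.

-121.9

Δg_SB(A) = 982380.98 − 982554.45 + 0.3086×1093.7 − 0.04193×2.62×1093.7 = 43.90 mGal
Δg_SB(B) = 982359.59 − 982554.45 + 0.3086×588.0 − 0.04193×2.62×588.0 = -78.00 mGal
Difference = -78.00 − (43.90) = -121.90 mGal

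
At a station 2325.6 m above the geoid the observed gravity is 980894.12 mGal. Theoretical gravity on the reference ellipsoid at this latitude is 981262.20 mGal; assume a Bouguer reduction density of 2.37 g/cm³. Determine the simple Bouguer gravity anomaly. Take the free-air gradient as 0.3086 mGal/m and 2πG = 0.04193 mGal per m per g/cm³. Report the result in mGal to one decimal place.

118.5

Free-air correction = 0.3086 × 2325.6 = 717.68 mGal
Free-air anomaly = 980894.12 − 981262.20 + (717.68) = 349.60 mGal
Bouguer slab correction = 0.04193 × 2.37 × 2325.6 = 231.10 mGal
Simple Bouguer anomaly = 349.60 − (231.10) = 118.50 mGal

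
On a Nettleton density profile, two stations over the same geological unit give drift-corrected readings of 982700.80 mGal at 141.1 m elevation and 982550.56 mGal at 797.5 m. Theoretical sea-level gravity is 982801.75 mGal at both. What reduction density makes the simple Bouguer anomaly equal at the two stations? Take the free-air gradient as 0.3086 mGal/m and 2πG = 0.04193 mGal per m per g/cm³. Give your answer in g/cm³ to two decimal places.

1.90

Δg_obs = 982550.56 − 982700.80 = -150.24 mGal over Δh = 797.5 − 141.1 = 656.4 m
Equal Bouguer anomalies ⇒ Δg_obs + (0.3086 − 0.04193ρ)·Δh = 0
0.3086 − 0.04193ρ = −Δg_obs/Δh = 0.22888
ρ = (0.3086 − 0.22888) / 0.04193 = 1.90 g/cm³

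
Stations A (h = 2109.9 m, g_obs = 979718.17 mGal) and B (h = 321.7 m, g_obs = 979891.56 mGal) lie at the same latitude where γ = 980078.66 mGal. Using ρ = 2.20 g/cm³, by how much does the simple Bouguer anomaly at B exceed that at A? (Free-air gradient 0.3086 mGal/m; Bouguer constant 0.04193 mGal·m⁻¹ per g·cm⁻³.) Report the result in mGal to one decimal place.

-213.5

Δg_SB(A) = 979718.17 − 980078.66 + 0.3086×2109.9 − 0.04193×2.20×2109.9 = 96.00 mGal
Δg_SB(B) = 979891.56 − 980078.66 + 0.3086×321.7 − 0.04193×2.20×321.7 = -117.50 mGal
Difference = -117.50 − (96.00) = -213.50 mGal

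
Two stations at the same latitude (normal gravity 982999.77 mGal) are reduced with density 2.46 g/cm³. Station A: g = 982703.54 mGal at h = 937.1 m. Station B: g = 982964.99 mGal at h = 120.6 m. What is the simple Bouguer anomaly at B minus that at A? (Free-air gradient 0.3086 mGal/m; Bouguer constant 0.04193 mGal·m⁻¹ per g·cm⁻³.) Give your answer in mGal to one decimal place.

93.7

Δg_SB(A) = 982703.54 − 982999.77 + 0.3086×937.1 − 0.04193×2.46×937.1 = -103.70 mGal
Δg_SB(B) = 982964.99 − 982999.77 + 0.3086×120.6 − 0.04193×2.46×120.6 = -10.00 mGal
Difference = -10.00 − (-103.70) = 93.70 mGal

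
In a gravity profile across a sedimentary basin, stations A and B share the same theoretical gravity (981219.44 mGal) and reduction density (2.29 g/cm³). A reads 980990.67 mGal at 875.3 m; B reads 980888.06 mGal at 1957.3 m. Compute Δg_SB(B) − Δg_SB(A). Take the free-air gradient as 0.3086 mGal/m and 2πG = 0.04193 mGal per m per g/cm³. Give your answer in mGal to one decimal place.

127.4

Δg_SB(A) = 980990.67 − 981219.44 + 0.3086×875.3 − 0.04193×2.29×875.3 = -42.70 mGal
Δg_SB(B) = 980888.06 − 981219.44 + 0.3086×1957.3 − 0.04193×2.29×1957.3 = 84.70 mGal
Difference = 84.70 − (-42.70) = 127.40 mGal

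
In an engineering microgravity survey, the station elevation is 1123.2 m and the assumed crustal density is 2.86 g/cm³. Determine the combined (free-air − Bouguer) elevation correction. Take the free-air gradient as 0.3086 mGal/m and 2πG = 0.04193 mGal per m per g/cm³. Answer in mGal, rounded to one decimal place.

Combined gradient = 0.3086 − 0.04193 × 2.86 = 0.1886802 mGal/m
Combined elevation correction = 0.1886802 × 1123.2 = 211.9 mGal

211.9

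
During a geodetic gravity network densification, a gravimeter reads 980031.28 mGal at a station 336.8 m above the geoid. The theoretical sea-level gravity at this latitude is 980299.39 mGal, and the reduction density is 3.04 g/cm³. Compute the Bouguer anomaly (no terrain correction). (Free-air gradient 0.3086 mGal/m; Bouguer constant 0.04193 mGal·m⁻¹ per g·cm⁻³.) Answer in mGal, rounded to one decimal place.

-207.1

Free-air correction = 0.3086 × 336.8 = 103.94 mGal
Free-air anomaly = 980031.28 − 980299.39 + (103.94) = -164.17 mGal
Bouguer slab correction = 0.04193 × 3.04 × 336.8 = 42.93 mGal
Simple Bouguer anomaly = -164.17 − (42.93) = -207.10 mGal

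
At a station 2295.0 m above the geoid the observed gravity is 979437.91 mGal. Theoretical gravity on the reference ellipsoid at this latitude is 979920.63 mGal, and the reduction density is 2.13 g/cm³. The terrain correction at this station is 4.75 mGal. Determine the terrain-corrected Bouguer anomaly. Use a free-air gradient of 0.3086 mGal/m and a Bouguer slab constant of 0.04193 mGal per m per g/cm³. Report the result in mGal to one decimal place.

25.3

Free-air correction = 0.3086 × 2295.0 = 708.24 mGal
Free-air anomaly = 979437.91 − 979920.63 + (708.24) = 225.52 mGal
Bouguer slab correction = 0.04193 × 2.13 × 2295.0 = 204.97 mGal
Simple Bouguer anomaly = 225.52 − (204.97) = 20.55 mGal
Complete Bouguer anomaly = 20.55 + 4.75 = 25.30 mGal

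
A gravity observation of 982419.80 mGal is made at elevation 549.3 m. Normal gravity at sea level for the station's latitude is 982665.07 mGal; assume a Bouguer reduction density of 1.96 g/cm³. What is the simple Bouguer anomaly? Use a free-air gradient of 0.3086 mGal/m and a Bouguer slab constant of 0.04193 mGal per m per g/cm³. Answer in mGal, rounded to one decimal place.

-120.9

Free-air correction = 0.3086 × 549.3 = 169.51 mGal
Free-air anomaly = 982419.80 − 982665.07 + (169.51) = -75.76 mGal
Bouguer slab correction = 0.04193 × 1.96 × 549.3 = 45.14 mGal
Simple Bouguer anomaly = -75.76 − (45.14) = -120.90 mGal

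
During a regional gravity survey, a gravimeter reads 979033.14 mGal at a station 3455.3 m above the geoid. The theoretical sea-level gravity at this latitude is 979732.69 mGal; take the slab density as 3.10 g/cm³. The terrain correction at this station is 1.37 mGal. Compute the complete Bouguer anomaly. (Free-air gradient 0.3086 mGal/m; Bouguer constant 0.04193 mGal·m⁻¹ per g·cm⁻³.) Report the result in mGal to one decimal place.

Free-air correction = 0.3086 × 3455.3 = 1066.31 mGal
Free-air anomaly = 979033.14 − 979732.69 + (1066.31) = 366.76 mGal
Bouguer slab correction = 0.04193 × 3.10 × 3455.3 = 449.13 mGal
Simple Bouguer anomaly = 366.76 − (449.13) = -82.37 mGal
Complete Bouguer anomaly = -82.37 + 1.37 = -81.00 mGal

-81.0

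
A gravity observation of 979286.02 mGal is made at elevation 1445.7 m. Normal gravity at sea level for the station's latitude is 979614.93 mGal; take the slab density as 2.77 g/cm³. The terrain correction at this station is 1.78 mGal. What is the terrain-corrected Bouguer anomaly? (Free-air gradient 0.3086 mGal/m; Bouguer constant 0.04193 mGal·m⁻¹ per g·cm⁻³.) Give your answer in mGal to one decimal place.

Free-air correction = 0.3086 × 1445.7 = 446.14 mGal
Free-air anomaly = 979286.02 − 979614.93 + (446.14) = 117.23 mGal
Bouguer slab correction = 0.04193 × 2.77 × 1445.7 = 167.91 mGal
Simple Bouguer anomaly = 117.23 − (167.91) = -50.68 mGal
Complete Bouguer anomaly = -50.68 + 1.78 = -48.90 mGal

-48.9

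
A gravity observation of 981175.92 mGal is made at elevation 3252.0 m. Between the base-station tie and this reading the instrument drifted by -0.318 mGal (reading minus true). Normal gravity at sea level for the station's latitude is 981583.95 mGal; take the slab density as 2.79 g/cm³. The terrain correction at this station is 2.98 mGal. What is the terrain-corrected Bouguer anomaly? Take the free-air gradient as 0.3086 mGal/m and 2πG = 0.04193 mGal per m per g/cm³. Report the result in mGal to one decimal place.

218.4

Drift-corrected reading = 981175.92 − (-0.318) = 981176.238 mGal
Free-air correction = 0.3086 × 3252.0 = 1003.57 mGal
Free-air anomaly = 981176.238 − 981583.95 + (1003.57) = 595.858 mGal
Bouguer slab correction = 0.04193 × 2.79 × 3252.0 = 380.43 mGal
Simple Bouguer anomaly = 595.858 − (380.43) = 215.428 mGal
Complete Bouguer anomaly = 215.428 + 2.98 = 218.408 mGal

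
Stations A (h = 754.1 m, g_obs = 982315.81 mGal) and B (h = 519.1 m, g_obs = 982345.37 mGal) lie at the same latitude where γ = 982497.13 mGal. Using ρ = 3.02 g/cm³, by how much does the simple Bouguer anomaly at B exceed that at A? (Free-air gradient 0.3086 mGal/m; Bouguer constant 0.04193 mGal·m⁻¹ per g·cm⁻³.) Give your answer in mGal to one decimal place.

Δg_SB(A) = 982315.81 − 982497.13 + 0.3086×754.1 − 0.04193×3.02×754.1 = -44.10 mGal
Δg_SB(B) = 982345.37 − 982497.13 + 0.3086×519.1 − 0.04193×3.02×519.1 = -57.30 mGal
Difference = -57.30 − (-44.10) = -13.20 mGal

-13.2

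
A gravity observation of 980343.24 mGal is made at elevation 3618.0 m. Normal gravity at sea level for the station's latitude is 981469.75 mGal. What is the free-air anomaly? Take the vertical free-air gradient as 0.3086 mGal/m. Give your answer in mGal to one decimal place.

Free-air correction = 0.3086 × 3618.0 = 1116.51 mGal
Free-air anomaly = 980343.24 − 981469.75 + (1116.51) = -10.00 mGal

-10.0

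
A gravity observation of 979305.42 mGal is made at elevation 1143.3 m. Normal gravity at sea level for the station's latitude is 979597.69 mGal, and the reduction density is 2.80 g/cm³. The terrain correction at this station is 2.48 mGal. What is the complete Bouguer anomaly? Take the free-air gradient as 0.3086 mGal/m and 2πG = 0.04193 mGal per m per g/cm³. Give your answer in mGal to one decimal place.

-71.2

Free-air correction = 0.3086 × 1143.3 = 352.82 mGal
Free-air anomaly = 979305.42 − 979597.69 + (352.82) = 60.55 mGal
Bouguer slab correction = 0.04193 × 2.80 × 1143.3 = 134.23 mGal
Simple Bouguer anomaly = 60.55 − (134.23) = -73.68 mGal
Complete Bouguer anomaly = -73.68 + 2.48 = -71.20 mGal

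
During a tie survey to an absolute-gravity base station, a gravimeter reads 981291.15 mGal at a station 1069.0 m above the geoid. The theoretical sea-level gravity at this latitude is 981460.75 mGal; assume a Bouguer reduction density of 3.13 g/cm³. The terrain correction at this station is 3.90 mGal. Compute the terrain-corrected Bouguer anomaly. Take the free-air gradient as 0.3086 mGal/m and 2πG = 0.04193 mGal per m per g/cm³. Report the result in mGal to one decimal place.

23.9

Free-air correction = 0.3086 × 1069.0 = 329.89 mGal
Free-air anomaly = 981291.15 − 981460.75 + (329.89) = 160.29 mGal
Bouguer slab correction = 0.04193 × 3.13 × 1069.0 = 140.30 mGal
Simple Bouguer anomaly = 160.29 − (140.30) = 19.99 mGal
Complete Bouguer anomaly = 19.99 + 3.90 = 23.89 mGal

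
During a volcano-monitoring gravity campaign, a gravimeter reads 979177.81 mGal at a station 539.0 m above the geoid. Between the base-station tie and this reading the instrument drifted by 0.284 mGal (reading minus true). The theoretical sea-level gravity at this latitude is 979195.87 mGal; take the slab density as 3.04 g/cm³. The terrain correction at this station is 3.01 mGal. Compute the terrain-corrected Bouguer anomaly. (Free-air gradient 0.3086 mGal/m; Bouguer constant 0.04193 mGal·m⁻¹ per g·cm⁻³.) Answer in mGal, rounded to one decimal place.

82.3

Drift-corrected reading = 979177.81 − (0.284) = 979177.526 mGal
Free-air correction = 0.3086 × 539.0 = 166.34 mGal
Free-air anomaly = 979177.526 − 979195.87 + (166.34) = 147.996 mGal
Bouguer slab correction = 0.04193 × 3.04 × 539.0 = 68.70 mGal
Simple Bouguer anomaly = 147.996 − (68.70) = 79.296 mGal
Complete Bouguer anomaly = 79.296 + 3.01 = 82.306 mGal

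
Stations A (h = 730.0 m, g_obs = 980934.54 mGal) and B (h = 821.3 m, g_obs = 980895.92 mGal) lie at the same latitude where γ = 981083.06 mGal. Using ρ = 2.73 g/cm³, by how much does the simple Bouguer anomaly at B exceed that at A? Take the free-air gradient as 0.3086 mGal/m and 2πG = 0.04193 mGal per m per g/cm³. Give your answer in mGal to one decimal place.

Δg_SB(A) = 980934.54 − 981083.06 + 0.3086×730.0 − 0.04193×2.73×730.0 = -6.80 mGal
Δg_SB(B) = 980895.92 − 981083.06 + 0.3086×821.3 − 0.04193×2.73×821.3 = -27.70 mGal
Difference = -27.70 − (-6.80) = -20.90 mGal

-20.9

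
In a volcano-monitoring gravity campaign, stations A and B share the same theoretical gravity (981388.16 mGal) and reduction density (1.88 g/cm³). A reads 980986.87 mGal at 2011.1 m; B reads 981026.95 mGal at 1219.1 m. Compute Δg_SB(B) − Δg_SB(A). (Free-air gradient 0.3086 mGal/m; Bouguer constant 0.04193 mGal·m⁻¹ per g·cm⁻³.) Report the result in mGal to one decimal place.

Δg_SB(A) = 980986.87 − 981388.16 + 0.3086×2011.1 − 0.04193×1.88×2011.1 = 60.80 mGal
Δg_SB(B) = 981026.95 − 981388.16 + 0.3086×1219.1 − 0.04193×1.88×1219.1 = -81.10 mGal
Difference = -81.10 − (60.80) = -141.90 mGal

-141.9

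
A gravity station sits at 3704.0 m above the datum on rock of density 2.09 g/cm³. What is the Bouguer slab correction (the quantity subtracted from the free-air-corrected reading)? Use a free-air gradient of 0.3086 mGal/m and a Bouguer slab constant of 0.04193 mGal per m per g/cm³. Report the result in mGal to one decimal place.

324.6

Bouguer slab correction = 0.04193 × 2.09 × 3704.0 = 324.6 mGal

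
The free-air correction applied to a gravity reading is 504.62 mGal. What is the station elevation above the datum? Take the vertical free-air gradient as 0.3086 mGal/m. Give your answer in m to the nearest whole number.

1635

h = 504.62 / 0.3086 = 1635.19 m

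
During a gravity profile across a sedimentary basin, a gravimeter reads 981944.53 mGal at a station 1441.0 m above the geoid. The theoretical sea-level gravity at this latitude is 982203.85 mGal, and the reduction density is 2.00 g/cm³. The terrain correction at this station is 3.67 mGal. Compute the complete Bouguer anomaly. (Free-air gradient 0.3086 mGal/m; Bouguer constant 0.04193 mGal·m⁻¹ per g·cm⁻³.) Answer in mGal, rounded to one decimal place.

Free-air correction = 0.3086 × 1441.0 = 444.69 mGal
Free-air anomaly = 981944.53 − 982203.85 + (444.69) = 185.37 mGal
Bouguer slab correction = 0.04193 × 2.00 × 1441.0 = 120.84 mGal
Simple Bouguer anomaly = 185.37 − (120.84) = 64.53 mGal
Complete Bouguer anomaly = 64.53 + 3.67 = 68.20 mGal

68.2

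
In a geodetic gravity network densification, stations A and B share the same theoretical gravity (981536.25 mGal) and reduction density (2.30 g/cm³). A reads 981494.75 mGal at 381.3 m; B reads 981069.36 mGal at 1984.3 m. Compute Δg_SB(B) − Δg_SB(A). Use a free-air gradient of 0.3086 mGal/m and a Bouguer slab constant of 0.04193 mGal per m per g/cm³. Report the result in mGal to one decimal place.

-85.3

Δg_SB(A) = 981494.75 − 981536.25 + 0.3086×381.3 − 0.04193×2.30×381.3 = 39.40 mGal
Δg_SB(B) = 981069.36 − 981536.25 + 0.3086×1984.3 − 0.04193×2.30×1984.3 = -45.90 mGal
Difference = -45.90 − (39.40) = -85.30 mGal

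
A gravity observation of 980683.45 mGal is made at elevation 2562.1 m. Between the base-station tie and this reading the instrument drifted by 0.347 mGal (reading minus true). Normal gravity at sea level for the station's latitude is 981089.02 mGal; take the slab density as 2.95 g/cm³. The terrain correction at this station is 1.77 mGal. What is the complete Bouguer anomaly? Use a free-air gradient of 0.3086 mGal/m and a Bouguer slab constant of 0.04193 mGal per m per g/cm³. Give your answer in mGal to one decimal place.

69.6

Drift-corrected reading = 980683.45 − (0.347) = 980683.103 mGal
Free-air correction = 0.3086 × 2562.1 = 790.66 mGal
Free-air anomaly = 980683.103 − 981089.02 + (790.66) = 384.743 mGal
Bouguer slab correction = 0.04193 × 2.95 × 2562.1 = 316.92 mGal
Simple Bouguer anomaly = 384.743 − (316.92) = 67.823 mGal
Complete Bouguer anomaly = 67.823 + 1.77 = 69.593 mGal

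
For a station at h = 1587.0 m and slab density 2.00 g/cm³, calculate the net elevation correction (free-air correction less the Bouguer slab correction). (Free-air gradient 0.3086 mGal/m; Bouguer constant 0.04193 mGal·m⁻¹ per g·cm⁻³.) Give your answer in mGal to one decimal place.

Combined gradient = 0.3086 − 0.04193 × 2.00 = 0.2247400 mGal/m
Combined elevation correction = 0.2247400 × 1587.0 = 356.7 mGal

356.7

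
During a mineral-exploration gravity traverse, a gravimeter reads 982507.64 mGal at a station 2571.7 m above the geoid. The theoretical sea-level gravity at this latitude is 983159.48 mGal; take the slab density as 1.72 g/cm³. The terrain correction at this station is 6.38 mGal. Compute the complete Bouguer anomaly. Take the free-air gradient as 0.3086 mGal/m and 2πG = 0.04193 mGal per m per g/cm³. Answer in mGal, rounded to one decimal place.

-37.3

Free-air correction = 0.3086 × 2571.7 = 793.63 mGal
Free-air anomaly = 982507.64 − 983159.48 + (793.63) = 141.79 mGal
Bouguer slab correction = 0.04193 × 1.72 × 2571.7 = 185.47 mGal
Simple Bouguer anomaly = 141.79 − (185.47) = -43.68 mGal
Complete Bouguer anomaly = -43.68 + 6.38 = -37.30 mGal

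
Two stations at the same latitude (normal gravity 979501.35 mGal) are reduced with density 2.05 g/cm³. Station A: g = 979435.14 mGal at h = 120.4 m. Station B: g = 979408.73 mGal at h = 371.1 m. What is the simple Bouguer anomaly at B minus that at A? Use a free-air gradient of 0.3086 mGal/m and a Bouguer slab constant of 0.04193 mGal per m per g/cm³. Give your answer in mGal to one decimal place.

29.4

Δg_SB(A) = 979435.14 − 979501.35 + 0.3086×120.4 − 0.04193×2.05×120.4 = -39.40 mGal
Δg_SB(B) = 979408.73 − 979501.35 + 0.3086×371.1 − 0.04193×2.05×371.1 = -10.00 mGal
Difference = -10.00 − (-39.40) = 29.40 mGal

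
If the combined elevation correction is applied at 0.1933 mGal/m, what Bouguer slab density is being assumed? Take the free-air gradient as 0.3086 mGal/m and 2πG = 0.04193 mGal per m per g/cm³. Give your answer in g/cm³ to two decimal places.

2.75

0.1933 = 0.3086 − 0.04193 × ρ
ρ = (0.3086 − 0.1933) / 0.04193 = 2.75 g/cm³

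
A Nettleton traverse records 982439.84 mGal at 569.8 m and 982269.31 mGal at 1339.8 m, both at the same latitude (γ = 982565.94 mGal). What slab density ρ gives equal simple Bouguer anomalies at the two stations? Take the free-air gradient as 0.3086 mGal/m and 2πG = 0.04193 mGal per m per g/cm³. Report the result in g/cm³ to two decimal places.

2.08

Δg_obs = 982269.31 − 982439.84 = -170.53 mGal over Δh = 1339.8 − 569.8 = 770.0 m
Equal Bouguer anomalies ⇒ Δg_obs + (0.3086 − 0.04193ρ)·Δh = 0
0.3086 − 0.04193ρ = −Δg_obs/Δh = 0.22147
ρ = (0.3086 − 0.22147) / 0.04193 = 2.08 g/cm³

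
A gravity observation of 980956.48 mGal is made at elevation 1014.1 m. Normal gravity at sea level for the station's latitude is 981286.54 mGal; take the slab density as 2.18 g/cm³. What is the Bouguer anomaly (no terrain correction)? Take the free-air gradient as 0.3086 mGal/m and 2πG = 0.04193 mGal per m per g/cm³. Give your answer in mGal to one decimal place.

Free-air correction = 0.3086 × 1014.1 = 312.95 mGal
Free-air anomaly = 980956.48 − 981286.54 + (312.95) = -17.11 mGal
Bouguer slab correction = 0.04193 × 2.18 × 1014.1 = 92.70 mGal
Simple Bouguer anomaly = -17.11 − (92.70) = -109.81 mGal

-109.8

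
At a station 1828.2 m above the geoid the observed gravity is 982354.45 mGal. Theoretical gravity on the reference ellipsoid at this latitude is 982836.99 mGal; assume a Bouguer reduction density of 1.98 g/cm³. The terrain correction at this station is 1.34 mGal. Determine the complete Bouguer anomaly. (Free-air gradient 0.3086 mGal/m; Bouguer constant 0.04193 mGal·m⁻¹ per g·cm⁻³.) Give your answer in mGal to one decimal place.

Free-air correction = 0.3086 × 1828.2 = 564.18 mGal
Free-air anomaly = 982354.45 − 982836.99 + (564.18) = 81.64 mGal
Bouguer slab correction = 0.04193 × 1.98 × 1828.2 = 151.78 mGal
Simple Bouguer anomaly = 81.64 − (151.78) = -70.14 mGal
Complete Bouguer anomaly = -70.14 + 1.34 = -68.80 mGal

-68.8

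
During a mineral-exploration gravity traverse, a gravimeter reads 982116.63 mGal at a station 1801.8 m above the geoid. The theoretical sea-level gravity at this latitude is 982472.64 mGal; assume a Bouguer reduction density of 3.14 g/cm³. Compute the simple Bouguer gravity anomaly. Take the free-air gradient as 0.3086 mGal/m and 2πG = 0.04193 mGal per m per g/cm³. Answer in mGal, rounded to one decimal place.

Free-air correction = 0.3086 × 1801.8 = 556.04 mGal
Free-air anomaly = 982116.63 − 982472.64 + (556.04) = 200.03 mGal
Bouguer slab correction = 0.04193 × 3.14 × 1801.8 = 237.23 mGal
Simple Bouguer anomaly = 200.03 − (237.23) = -37.20 mGal

-37.2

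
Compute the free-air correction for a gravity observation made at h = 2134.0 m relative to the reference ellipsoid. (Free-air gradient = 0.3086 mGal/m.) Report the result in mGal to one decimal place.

Free-air correction = 0.3086 × 2134.0 = 658.6 mGal

658.6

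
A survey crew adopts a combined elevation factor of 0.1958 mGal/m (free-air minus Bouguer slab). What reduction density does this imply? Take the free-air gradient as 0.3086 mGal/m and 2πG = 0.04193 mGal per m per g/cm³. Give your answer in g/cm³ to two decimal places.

0.1958 = 0.3086 − 0.04193 × ρ
ρ = (0.3086 − 0.1958) / 0.04193 = 2.69 g/cm³

2.69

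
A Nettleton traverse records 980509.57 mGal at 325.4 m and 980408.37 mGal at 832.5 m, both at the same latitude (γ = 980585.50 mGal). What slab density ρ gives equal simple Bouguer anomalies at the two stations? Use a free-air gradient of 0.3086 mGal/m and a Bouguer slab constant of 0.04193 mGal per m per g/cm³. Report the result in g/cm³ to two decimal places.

2.60

Δg_obs = 980408.37 − 980509.57 = -101.20 mGal over Δh = 832.5 − 325.4 = 507.1 m
Equal Bouguer anomalies ⇒ Δg_obs + (0.3086 − 0.04193ρ)·Δh = 0
0.3086 − 0.04193ρ = −Δg_obs/Δh = 0.19957
ρ = (0.3086 − 0.19957) / 0.04193 = 2.60 g/cm³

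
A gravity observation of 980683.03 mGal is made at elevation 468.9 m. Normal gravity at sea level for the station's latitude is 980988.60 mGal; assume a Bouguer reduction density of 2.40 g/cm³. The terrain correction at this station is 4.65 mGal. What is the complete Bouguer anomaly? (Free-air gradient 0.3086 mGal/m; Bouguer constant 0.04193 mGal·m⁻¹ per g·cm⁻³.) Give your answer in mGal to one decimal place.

Free-air correction = 0.3086 × 468.9 = 144.70 mGal
Free-air anomaly = 980683.03 − 980988.60 + (144.70) = -160.87 mGal
Bouguer slab correction = 0.04193 × 2.40 × 468.9 = 47.19 mGal
Simple Bouguer anomaly = -160.87 − (47.19) = -208.06 mGal
Complete Bouguer anomaly = -208.06 + 4.65 = -203.41 mGal

-203.4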